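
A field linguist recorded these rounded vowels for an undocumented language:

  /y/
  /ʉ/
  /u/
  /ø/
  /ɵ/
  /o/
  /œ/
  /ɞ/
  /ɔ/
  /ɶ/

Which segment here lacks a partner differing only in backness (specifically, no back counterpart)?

High: /y/ ~ /ʉ/ ~ /u/
High-mid: /ø/ ~ /ɵ/ ~ /o/
Low-mid: /œ/ ~ /ɞ/ ~ /ɔ/
Low: only /ɶ/ (front); no back partner.
So /ɶ/ is the unpaired segment.

/ɶ/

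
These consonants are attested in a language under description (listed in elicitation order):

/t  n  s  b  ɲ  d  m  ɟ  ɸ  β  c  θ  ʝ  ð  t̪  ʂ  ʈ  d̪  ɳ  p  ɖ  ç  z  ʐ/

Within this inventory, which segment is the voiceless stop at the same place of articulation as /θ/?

/θ/ is a voiceless dental fricative.
The voiceless stop at the same place is a voiceless dental stop — in this inventory, /t̪/.

/t̪/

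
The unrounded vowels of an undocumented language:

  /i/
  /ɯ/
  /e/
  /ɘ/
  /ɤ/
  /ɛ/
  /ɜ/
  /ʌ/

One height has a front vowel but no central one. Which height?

high

high: front /i/, central —, back /ɯ/.
high-mid: front /e/, central /ɘ/, back /ɤ/.
low-mid: front /ɛ/, central /ɜ/, back /ʌ/.
Every height has a central member except high, where /ɨ/ would be expected.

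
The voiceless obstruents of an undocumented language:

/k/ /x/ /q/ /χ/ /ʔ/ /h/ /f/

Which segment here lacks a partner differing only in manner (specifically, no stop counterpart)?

/f/

Velar: /k/ ~ /x/
Uvular: /q/ ~ /χ/
Glottal: /ʔ/ ~ /h/
Labiodental: only /f/ (fricative); no stop partner.
So /f/ is the unpaired segment.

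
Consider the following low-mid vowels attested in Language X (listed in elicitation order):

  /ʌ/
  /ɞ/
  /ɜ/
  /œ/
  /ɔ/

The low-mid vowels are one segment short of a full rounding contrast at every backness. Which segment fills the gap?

/ɛ/

backness          unrounded  rounded 
front             —         œ       
central           ɜ         ɞ       
back              ʌ         ɔ       
The front row has no unrounded member, so the gap is the front unrounded vowel /ɛ/.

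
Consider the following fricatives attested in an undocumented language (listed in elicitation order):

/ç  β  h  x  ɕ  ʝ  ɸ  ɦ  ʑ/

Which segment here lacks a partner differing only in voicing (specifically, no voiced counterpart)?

Bilabial: /ɸ/ ~ /β/
Alveolo-palatal: /ɕ/ ~ /ʑ/
Palatal: /ç/ ~ /ʝ/
Glottal: /h/ ~ /ɦ/
Velar: only /x/ (voiceless); no voiced partner.
So /x/ is the unpaired segment.

/x/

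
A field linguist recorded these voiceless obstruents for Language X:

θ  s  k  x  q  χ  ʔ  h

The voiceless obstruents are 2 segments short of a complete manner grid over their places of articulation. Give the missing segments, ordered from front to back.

Stop: /k/ (velar), /q/ (uvular), /ʔ/ (glottal).
Fricative: /θ/ (dental), /s/ (alveolar), /x/ (velar), /χ/ (uvular), /h/ (glottal).
Gaps, from front to back: dental lacks stop (/t̪/); alveolar lacks stop (/t/).

/t̪/, /t/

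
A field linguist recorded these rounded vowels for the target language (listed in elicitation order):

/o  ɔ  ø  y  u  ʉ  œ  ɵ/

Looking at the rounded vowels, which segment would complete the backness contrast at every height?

/ɞ/

Front: /y/ (high), /ø/ (high-mid), /œ/ (low-mid).
Central: /ʉ/ (high), /ɵ/ (high-mid).
Back: /u/ (high), /o/ (high-mid), /ɔ/ (low-mid).
The low-mid row has no central member, so the gap is the low-mid central rounded vowel /ɞ/.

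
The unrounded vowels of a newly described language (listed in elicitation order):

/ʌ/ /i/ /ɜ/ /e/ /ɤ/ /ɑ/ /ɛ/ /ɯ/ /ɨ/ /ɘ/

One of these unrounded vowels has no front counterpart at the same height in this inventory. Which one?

High: /i/ ~ /ɨ/ ~ /ɯ/
High-mid: /e/ ~ /ɘ/ ~ /ɤ/
Low-mid: /ɛ/ ~ /ɜ/ ~ /ʌ/
Low: only /ɑ/ (back); no front partner.
So /ɑ/ is the unpaired segment.

/ɑ/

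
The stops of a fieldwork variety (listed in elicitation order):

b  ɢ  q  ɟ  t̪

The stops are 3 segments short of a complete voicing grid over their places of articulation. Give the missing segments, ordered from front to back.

bilabial: voiceless —, voiced /b/.
dental: voiceless /t̪/, voiced —.
palatal: voiceless —, voiced /ɟ/.
uvular: voiceless /q/, voiced /ɢ/.
Gaps, from front to back: bilabial lacks voiceless (/p/); dental lacks voiced (/d̪/); palatal lacks voiceless (/c/).

/p/, /d̪/, /c/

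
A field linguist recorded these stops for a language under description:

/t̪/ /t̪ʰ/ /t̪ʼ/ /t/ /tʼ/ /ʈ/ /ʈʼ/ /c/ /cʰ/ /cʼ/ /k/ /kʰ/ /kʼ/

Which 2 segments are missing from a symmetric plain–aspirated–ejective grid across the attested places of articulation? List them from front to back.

Plain: /t̪/ (dental), /t/ (alveolar), /ʈ/ (retroflex), /c/ (palatal), /k/ (velar).
Aspirated: /t̪ʰ/ (dental), /cʰ/ (palatal), /kʰ/ (velar).
Ejective: /t̪ʼ/ (dental), /tʼ/ (alveolar), /ʈʼ/ (retroflex), /cʼ/ (palatal), /kʼ/ (velar).
Gaps, from front to back: alveolar lacks aspirated (/tʰ/); retroflex lacks aspirated (/ʈʰ/).

/tʰ/, /ʈʰ/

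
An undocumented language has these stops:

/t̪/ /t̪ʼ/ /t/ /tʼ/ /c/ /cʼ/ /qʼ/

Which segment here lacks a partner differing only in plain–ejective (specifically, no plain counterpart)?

/qʼ/

Dental: /t̪/ ~ /t̪ʼ/
Alveolar: /t/ ~ /tʼ/
Palatal: /c/ ~ /cʼ/
Uvular: only /qʼ/ (ejective); no plain partner.
So /qʼ/ is the unpaired segment.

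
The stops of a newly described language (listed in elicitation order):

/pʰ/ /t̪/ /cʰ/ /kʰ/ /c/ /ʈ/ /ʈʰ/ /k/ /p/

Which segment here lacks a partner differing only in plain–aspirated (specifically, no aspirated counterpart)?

/t̪/

Bilabial: /p/ ~ /pʰ/
Retroflex: /ʈ/ ~ /ʈʰ/
Palatal: /c/ ~ /cʰ/
Velar: /k/ ~ /kʰ/
Dental: only /t̪/ (plain); no aspirated partner.
So /t̪/ is the unpaired segment.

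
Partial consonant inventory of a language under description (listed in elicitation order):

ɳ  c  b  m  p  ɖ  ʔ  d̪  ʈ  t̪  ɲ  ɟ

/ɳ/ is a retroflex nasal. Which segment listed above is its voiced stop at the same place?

The voiced stop at the same place is a voiced retroflex stop — in this inventory, /ɖ/.

/ɖ/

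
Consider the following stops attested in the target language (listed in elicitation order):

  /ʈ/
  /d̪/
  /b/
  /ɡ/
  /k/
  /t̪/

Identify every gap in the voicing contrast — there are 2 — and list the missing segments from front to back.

Voiceless: /t̪/ (dental), /ʈ/ (retroflex), /k/ (velar).
Voiced: /b/ (bilabial), /d̪/ (dental), /ɡ/ (velar).
Gaps, from front to back: bilabial lacks voiceless (/p/); retroflex lacks voiced (/ɖ/).

/p/, /ɖ/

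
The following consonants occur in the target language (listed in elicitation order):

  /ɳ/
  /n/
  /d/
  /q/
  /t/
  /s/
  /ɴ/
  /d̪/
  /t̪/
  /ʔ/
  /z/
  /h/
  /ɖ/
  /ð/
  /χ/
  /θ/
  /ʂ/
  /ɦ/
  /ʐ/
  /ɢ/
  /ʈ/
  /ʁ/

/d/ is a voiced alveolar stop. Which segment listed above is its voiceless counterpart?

The voiceless counterpart is a voiceless alveolar stop — in this inventory, /t/.

/t/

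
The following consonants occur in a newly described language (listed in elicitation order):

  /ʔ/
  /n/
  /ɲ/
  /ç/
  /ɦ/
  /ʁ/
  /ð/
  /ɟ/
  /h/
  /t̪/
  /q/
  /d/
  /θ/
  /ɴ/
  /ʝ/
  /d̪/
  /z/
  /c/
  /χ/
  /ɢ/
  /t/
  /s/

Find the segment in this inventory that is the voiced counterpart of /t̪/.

/d̪/

/t̪/ is a voiceless dental stop.
The voiced counterpart is a voiced dental stop — in this inventory, /d̪/.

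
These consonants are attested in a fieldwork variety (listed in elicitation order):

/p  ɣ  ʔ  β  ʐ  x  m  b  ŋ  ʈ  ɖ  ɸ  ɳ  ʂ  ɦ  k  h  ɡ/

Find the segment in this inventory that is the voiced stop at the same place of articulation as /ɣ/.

/ɣ/ is a voiced velar fricative.
The voiced stop at the same place is a voiced velar stop — in this inventory, /ɡ/.

/ɡ/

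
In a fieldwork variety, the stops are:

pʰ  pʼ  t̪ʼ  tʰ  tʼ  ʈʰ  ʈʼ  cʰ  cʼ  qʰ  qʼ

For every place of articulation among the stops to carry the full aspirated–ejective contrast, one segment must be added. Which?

Aspirated: /pʰ/ (bilabial), /tʰ/ (alveolar), /ʈʰ/ (retroflex), /cʰ/ (palatal), /qʰ/ (uvular).
Ejective: /pʼ/ (bilabial), /t̪ʼ/ (dental), /tʼ/ (alveolar), /ʈʼ/ (retroflex), /cʼ/ (palatal), /qʼ/ (uvular).
The dental row has no aspirated member, so the gap is the aspirated dental stop /t̪ʰ/.

/t̪ʰ/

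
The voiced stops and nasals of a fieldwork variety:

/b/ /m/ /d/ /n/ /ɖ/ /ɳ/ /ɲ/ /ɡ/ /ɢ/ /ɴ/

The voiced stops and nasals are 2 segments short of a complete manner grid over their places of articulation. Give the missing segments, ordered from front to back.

/ɟ/, /ŋ/

Oral stop: /b/ (bilabial), /d/ (alveolar), /ɖ/ (retroflex), /ɡ/ (velar), /ɢ/ (uvular).
Nasal: /m/ (bilabial), /n/ (alveolar), /ɳ/ (retroflex), /ɲ/ (palatal), /ɴ/ (uvular).
Gaps, from front to back: palatal lacks oral stop (/ɟ/); velar lacks nasal (/ŋ/).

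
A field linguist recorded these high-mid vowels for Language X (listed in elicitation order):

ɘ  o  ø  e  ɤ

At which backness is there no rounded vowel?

Unrounded: /e/ (front), /ɘ/ (central), /ɤ/ (back).
Rounded: /ø/ (front), /o/ (back).
Every backness has a rounded member except central, where /ɵ/ would be expected.

central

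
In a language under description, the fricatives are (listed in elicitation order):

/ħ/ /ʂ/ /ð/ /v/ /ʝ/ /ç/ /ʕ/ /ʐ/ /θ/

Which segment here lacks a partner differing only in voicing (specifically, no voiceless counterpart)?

Dental: /θ/ ~ /ð/
Retroflex: /ʂ/ ~ /ʐ/
Palatal: /ç/ ~ /ʝ/
Pharyngeal: /ħ/ ~ /ʕ/
Labiodental: only /v/ (voiced); no voiceless partner.
So /v/ is the unpaired segment.

/v/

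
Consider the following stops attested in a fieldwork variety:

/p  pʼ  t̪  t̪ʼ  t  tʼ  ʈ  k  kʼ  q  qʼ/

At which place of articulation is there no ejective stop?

place of articulation  plain     ejective
bilabial          p         pʼ      
dental            t̪        t̪ʼ     
alveolar          t         tʼ      
retroflex         ʈ         —       
velar             k         kʼ      
uvular            q         qʼ      
Every place of articulation has an ejective member except retroflex, where /ʈʼ/ would be expected.

retroflex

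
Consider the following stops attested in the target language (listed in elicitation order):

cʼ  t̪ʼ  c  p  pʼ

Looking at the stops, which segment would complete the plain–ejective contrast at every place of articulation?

bilabial: plain /p/, ejective /pʼ/.
dental: plain —, ejective /t̪ʼ/.
palatal: plain /c/, ejective /cʼ/.
The dental row has no plain member, so the gap is the plain dental stop /t̪/.

/t̪/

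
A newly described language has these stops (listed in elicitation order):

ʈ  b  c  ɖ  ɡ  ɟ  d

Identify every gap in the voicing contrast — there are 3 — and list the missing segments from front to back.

/p/, /t/, /k/

Voiceless: /ʈ/ (retroflex), /c/ (palatal).
Voiced: /b/ (bilabial), /d/ (alveolar), /ɖ/ (retroflex), /ɟ/ (palatal), /ɡ/ (velar).
Gaps, from front to back: bilabial lacks voiceless (/p/); alveolar lacks voiceless (/t/); velar lacks voiceless (/k/).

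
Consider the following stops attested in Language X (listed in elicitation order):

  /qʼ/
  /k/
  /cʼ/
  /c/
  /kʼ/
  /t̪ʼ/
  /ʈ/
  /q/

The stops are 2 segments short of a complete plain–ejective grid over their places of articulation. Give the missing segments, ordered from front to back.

/t̪/, /ʈʼ/

place of articulation  plain     ejective
dental            —         t̪ʼ     
retroflex         ʈ         —       
palatal           c         cʼ      
velar             k         kʼ      
uvular            q         qʼ      
Gaps, from front to back: dental lacks plain (/t̪/); retroflex lacks ejective (/ʈʼ/).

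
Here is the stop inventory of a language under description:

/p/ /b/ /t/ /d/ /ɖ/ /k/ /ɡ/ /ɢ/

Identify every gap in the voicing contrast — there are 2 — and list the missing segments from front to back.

bilabial: voiceless /p/, voiced /b/.
alveolar: voiceless /t/, voiced /d/.
retroflex: voiceless —, voiced /ɖ/.
velar: voiceless /k/, voiced /ɡ/.
uvular: voiceless —, voiced /ɢ/.
Gaps, from front to back: retroflex lacks voiceless (/ʈ/); uvular lacks voiceless (/q/).

/ʈ/, /q/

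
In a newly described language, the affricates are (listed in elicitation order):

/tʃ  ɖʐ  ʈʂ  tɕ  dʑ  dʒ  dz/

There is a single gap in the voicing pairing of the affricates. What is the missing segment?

alveolar: voiceless —, voiced /dz/.
postalveolar: voiceless /tʃ/, voiced /dʒ/.
retroflex: voiceless /ʈʂ/, voiced /ɖʐ/.
alveolo-palatal: voiceless /tɕ/, voiced /dʑ/.
The alveolar row has no voiceless member, so the gap is the voiceless alveolar affricate /ts/.

/ts/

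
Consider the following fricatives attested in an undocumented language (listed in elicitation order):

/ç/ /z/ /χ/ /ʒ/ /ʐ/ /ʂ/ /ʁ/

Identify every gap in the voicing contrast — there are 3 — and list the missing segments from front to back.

alveolar: voiceless —, voiced /z/.
postalveolar: voiceless —, voiced /ʒ/.
retroflex: voiceless /ʂ/, voiced /ʐ/.
palatal: voiceless /ç/, voiced —.
uvular: voiceless /χ/, voiced /ʁ/.
Gaps, from front to back: alveolar lacks voiceless (/s/); postalveolar lacks voiceless (/ʃ/); palatal lacks voiced (/ʝ/).

/s/, /ʃ/, /ʝ/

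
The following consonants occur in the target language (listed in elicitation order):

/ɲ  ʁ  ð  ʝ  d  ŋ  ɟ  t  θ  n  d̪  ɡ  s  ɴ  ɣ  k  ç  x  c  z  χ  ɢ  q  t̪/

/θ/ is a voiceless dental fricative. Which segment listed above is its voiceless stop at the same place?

The voiceless stop at the same place is a voiceless dental stop — in this inventory, /t̪/.

/t̪/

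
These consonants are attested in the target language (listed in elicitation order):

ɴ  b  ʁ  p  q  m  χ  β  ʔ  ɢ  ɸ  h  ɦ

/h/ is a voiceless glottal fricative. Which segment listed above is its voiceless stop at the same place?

/ʔ/

The voiceless stop at the same place is a voiceless glottal stop — in this inventory, /ʔ/.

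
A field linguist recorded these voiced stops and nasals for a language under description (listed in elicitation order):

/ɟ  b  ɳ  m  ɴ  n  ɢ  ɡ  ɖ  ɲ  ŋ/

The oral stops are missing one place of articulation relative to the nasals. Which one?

alveolar

place of articulation  oral stop  nasal   
bilabial          b         m       
alveolar          —         n       
retroflex         ɖ         ɳ       
palatal           ɟ         ɲ       
velar             ɡ         ŋ       
uvular            ɢ         ɴ       
Every place of articulation has an oral stop member except alveolar, where /d/ would be expected.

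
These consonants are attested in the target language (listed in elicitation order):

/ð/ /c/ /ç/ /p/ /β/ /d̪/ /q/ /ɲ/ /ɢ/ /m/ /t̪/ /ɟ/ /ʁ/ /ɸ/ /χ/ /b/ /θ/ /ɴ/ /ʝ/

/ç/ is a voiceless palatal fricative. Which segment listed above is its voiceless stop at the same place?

/c/

The voiceless stop at the same place is a voiceless palatal stop — in this inventory, /c/.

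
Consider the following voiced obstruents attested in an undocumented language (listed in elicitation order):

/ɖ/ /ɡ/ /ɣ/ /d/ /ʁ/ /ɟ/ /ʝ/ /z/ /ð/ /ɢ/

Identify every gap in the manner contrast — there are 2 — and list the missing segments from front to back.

/d̪/, /ʐ/

Stop: /d/ (alveolar), /ɖ/ (retroflex), /ɟ/ (palatal), /ɡ/ (velar), /ɢ/ (uvular).
Fricative: /ð/ (dental), /z/ (alveolar), /ʝ/ (palatal), /ɣ/ (velar), /ʁ/ (uvular).
Gaps, from front to back: dental lacks stop (/d̪/); retroflex lacks fricative (/ʐ/).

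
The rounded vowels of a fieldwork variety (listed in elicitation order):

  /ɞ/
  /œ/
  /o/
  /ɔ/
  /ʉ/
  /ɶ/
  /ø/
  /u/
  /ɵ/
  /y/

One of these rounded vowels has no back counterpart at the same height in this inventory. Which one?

/ɶ/

High: /y/ ~ /ʉ/ ~ /u/
High-mid: /ø/ ~ /ɵ/ ~ /o/
Low-mid: /œ/ ~ /ɞ/ ~ /ɔ/
Low: only /ɶ/ (front); no back partner.
So /ɶ/ is the unpaired segment.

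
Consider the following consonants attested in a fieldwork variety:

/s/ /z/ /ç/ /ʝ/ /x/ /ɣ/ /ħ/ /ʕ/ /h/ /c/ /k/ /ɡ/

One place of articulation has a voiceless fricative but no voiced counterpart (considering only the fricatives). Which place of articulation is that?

place of articulation  voiceless  voiced  
alveolar          s         z       
palatal           ç         ʝ       
velar             x         ɣ       
pharyngeal        ħ         ʕ       
glottal           h         —       
Every place of articulation has a voiced member except glottal, where /ɦ/ would be expected.

glottal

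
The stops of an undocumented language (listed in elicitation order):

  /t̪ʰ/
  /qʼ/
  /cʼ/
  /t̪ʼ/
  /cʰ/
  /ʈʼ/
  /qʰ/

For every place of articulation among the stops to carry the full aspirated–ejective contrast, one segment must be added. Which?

/ʈʰ/

dental: aspirated /t̪ʰ/, ejective /t̪ʼ/.
retroflex: aspirated —, ejective /ʈʼ/.
palatal: aspirated /cʰ/, ejective /cʼ/.
uvular: aspirated /qʰ/, ejective /qʼ/.
The retroflex row has no aspirated member, so the gap is the aspirated retroflex stop /ʈʰ/.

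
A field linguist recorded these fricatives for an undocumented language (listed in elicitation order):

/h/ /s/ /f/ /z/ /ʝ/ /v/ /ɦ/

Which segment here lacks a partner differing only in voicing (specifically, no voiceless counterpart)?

Labiodental: /f/ ~ /v/
Alveolar: /s/ ~ /z/
Glottal: /h/ ~ /ɦ/
Palatal: only /ʝ/ (voiced); no voiceless partner.
So /ʝ/ is the unpaired segment.

/ʝ/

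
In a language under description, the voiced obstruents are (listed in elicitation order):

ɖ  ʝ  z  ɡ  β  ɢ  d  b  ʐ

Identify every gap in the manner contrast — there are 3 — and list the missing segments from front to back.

/ɟ/, /ɣ/, /ʁ/

place of articulation  stop      fricative
bilabial          b         β       
alveolar          d         z       
retroflex         ɖ         ʐ       
palatal           —         ʝ       
velar             ɡ         —       
uvular            ɢ         —       
Gaps, from front to back: palatal lacks stop (/ɟ/); velar lacks fricative (/ɣ/); uvular lacks fricative (/ʁ/).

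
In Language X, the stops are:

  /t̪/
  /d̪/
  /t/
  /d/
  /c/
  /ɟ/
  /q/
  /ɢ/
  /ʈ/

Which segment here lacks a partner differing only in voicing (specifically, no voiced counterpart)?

Dental: /t̪/ ~ /d̪/
Alveolar: /t/ ~ /d/
Palatal: /c/ ~ /ɟ/
Uvular: /q/ ~ /ɢ/
Retroflex: only /ʈ/ (voiceless); no voiced partner.
So /ʈ/ is the unpaired segment.

/ʈ/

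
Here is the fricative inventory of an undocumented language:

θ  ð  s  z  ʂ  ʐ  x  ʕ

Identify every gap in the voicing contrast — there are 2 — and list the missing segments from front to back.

/ɣ/, /ħ/

dental: voiceless /θ/, voiced /ð/.
alveolar: voiceless /s/, voiced /z/.
retroflex: voiceless /ʂ/, voiced /ʐ/.
velar: voiceless /x/, voiced —.
pharyngeal: voiceless —, voiced /ʕ/.
Gaps, from front to back: velar lacks voiced (/ɣ/); pharyngeal lacks voiceless (/ħ/).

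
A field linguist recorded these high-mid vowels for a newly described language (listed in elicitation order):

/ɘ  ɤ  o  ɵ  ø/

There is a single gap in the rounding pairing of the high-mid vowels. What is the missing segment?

/e/

backness          unrounded  rounded 
front             —         ø       
central           ɘ         ɵ       
back              ɤ         o       
The front row has no unrounded member, so the gap is the front unrounded vowel /e/.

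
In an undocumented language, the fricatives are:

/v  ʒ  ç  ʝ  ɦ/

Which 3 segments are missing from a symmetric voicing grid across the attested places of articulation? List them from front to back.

Voiceless: /ç/ (palatal).
Voiced: /v/ (labiodental), /ʒ/ (postalveolar), /ʝ/ (palatal), /ɦ/ (glottal).
Gaps, from front to back: labiodental lacks voiceless (/f/); postalveolar lacks voiceless (/ʃ/); glottal lacks voiceless (/h/).

/f/, /ʃ/, /h/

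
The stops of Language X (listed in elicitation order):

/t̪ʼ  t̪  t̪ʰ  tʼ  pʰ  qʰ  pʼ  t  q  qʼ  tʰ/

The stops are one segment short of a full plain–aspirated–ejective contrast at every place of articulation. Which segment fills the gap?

/p/

Plain: /t̪/ (dental), /t/ (alveolar), /q/ (uvular).
Aspirated: /pʰ/ (bilabial), /t̪ʰ/ (dental), /tʰ/ (alveolar), /qʰ/ (uvular).
Ejective: /pʼ/ (bilabial), /t̪ʼ/ (dental), /tʼ/ (alveolar), /qʼ/ (uvular).
The bilabial row has no plain member, so the gap is the plain bilabial stop /p/.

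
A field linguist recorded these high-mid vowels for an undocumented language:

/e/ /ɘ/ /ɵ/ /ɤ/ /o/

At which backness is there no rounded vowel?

front

front: unrounded /e/, rounded —.
central: unrounded /ɘ/, rounded /ɵ/.
back: unrounded /ɤ/, rounded /o/.
Every backness has a rounded member except front, where /ø/ would be expected.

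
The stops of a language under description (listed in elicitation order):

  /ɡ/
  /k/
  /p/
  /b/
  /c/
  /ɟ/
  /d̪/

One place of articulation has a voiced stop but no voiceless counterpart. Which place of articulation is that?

place of articulation  voiceless  voiced  
bilabial          p         b       
dental            —         d̪      
palatal           c         ɟ       
velar             k         ɡ       
Every place of articulation has a voiceless member except dental, where /t̪/ would be expected.

dental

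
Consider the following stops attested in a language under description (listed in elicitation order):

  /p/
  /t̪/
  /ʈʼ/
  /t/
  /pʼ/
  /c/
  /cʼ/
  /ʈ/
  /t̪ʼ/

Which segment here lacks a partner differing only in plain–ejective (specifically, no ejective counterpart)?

Bilabial: /p/ ~ /pʼ/
Dental: /t̪/ ~ /t̪ʼ/
Retroflex: /ʈ/ ~ /ʈʼ/
Palatal: /c/ ~ /cʼ/
Alveolar: only /t/ (plain); no ejective partner.
So /t/ is the unpaired segment.

/t/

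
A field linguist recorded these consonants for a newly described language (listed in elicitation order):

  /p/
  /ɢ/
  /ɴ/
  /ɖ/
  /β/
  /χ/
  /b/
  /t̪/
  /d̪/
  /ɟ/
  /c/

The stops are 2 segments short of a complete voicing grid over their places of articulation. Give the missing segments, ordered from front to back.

place of articulation  voiceless  voiced  
bilabial          p         b       
dental            t̪        d̪      
retroflex         —         ɖ       
palatal           c         ɟ       
uvular            —         ɢ       
Gaps, from front to back: retroflex lacks voiceless (/ʈ/); uvular lacks voiceless (/q/).

/ʈ/, /q/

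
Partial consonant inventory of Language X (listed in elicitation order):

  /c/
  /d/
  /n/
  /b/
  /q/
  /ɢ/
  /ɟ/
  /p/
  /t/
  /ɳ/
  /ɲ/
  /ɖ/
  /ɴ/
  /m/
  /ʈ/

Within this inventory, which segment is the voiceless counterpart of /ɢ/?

/ɢ/ is a voiced uvular stop.
The voiceless counterpart is a voiceless uvular stop — in this inventory, /q/.

/q/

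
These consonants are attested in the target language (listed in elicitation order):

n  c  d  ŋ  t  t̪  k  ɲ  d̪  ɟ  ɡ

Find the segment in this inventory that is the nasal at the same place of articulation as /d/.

/n/

/d/ is a voiced alveolar stop.
The nasal at the same place is an alveolar nasal — in this inventory, /n/.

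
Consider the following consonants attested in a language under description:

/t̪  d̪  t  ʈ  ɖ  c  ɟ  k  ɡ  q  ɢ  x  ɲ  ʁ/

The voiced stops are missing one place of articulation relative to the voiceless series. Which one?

alveolar

dental: voiceless /t̪/, voiced /d̪/.
alveolar: voiceless /t/, voiced —.
retroflex: voiceless /ʈ/, voiced /ɖ/.
palatal: voiceless /c/, voiced /ɟ/.
velar: voiceless /k/, voiced /ɡ/.
uvular: voiceless /q/, voiced /ɢ/.
Every place of articulation has a voiced member except alveolar, where /d/ would be expected.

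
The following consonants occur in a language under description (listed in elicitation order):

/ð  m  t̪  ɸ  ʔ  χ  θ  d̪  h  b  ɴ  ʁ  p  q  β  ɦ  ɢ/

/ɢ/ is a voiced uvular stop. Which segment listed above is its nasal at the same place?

The nasal at the same place is an uvular nasal — in this inventory, /ɴ/.

/ɴ/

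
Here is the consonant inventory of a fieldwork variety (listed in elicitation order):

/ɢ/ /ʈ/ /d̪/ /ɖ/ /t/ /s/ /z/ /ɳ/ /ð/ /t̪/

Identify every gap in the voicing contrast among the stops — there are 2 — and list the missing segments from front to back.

/d/, /q/

place of articulation  voiceless  voiced  
dental            t̪        d̪      
alveolar          t         —       
retroflex         ʈ         ɖ       
uvular            —         ɢ       
Gaps, from front to back: alveolar lacks voiced (/d/); uvular lacks voiceless (/q/).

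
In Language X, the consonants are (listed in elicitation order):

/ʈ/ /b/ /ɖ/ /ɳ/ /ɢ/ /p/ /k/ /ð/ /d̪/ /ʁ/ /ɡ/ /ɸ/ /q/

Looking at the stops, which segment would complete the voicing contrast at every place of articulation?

/t̪/

place of articulation  voiceless  voiced  
bilabial          p         b       
dental            —         d̪      
retroflex         ʈ         ɖ       
velar             k         ɡ       
uvular            q         ɢ       
The dental row has no voiceless member, so the gap is the voiceless dental stop /t̪/.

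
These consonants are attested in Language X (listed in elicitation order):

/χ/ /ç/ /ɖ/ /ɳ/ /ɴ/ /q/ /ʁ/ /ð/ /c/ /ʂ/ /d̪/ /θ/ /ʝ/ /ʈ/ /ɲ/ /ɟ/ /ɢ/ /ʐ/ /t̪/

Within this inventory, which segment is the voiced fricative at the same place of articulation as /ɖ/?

/ʐ/

/ɖ/ is a voiced retroflex stop.
The voiced fricative at the same place is a voiced retroflex fricative — in this inventory, /ʐ/.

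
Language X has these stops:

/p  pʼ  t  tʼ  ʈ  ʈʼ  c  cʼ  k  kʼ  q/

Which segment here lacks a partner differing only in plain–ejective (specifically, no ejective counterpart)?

/q/

Bilabial: /p/ ~ /pʼ/
Alveolar: /t/ ~ /tʼ/
Retroflex: /ʈ/ ~ /ʈʼ/
Palatal: /c/ ~ /cʼ/
Velar: /k/ ~ /kʼ/
Uvular: only /q/ (plain); no ejective partner.
So /q/ is the unpaired segment.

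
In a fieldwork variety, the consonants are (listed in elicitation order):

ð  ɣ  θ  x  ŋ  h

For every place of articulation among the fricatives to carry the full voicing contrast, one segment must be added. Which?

Voiceless: /θ/ (dental), /x/ (velar), /h/ (glottal).
Voiced: /ð/ (dental), /ɣ/ (velar).
The glottal row has no voiced member, so the gap is the voiced glottal fricative /ɦ/.

/ɦ/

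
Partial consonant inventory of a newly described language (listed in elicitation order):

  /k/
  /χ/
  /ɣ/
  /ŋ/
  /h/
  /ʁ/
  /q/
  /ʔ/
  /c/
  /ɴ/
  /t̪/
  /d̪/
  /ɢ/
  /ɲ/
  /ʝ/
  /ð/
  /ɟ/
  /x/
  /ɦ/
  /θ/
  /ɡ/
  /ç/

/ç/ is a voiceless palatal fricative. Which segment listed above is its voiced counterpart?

The voiced counterpart is a voiced palatal fricative — in this inventory, /ʝ/.

/ʝ/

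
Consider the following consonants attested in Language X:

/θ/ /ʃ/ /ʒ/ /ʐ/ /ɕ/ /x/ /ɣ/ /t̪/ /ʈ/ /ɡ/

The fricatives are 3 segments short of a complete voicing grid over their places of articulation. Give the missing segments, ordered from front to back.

dental: voiceless /θ/, voiced —.
postalveolar: voiceless /ʃ/, voiced /ʒ/.
retroflex: voiceless —, voiced /ʐ/.
alveolo-palatal: voiceless /ɕ/, voiced —.
velar: voiceless /x/, voiced /ɣ/.
Gaps, from front to back: dental lacks voiced (/ð/); retroflex lacks voiceless (/ʂ/); alveolo-palatal lacks voiced (/ʑ/).

/ð/, /ʂ/, /ʑ/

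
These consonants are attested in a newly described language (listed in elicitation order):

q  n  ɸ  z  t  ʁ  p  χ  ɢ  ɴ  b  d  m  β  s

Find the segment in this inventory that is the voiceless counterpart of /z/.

/z/ is a voiced alveolar fricative.
The voiceless counterpart is a voiceless alveolar fricative — in this inventory, /s/.

/s/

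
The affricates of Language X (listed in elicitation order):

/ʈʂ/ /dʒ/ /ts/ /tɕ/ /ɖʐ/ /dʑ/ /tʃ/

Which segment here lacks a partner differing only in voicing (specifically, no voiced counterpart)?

Postalveolar: /tʃ/ ~ /dʒ/
Retroflex: /ʈʂ/ ~ /ɖʐ/
Alveolo-palatal: /tɕ/ ~ /dʑ/
Alveolar: only /ts/ (voiceless); no voiced partner.
So /ts/ is the unpaired segment.

/ts/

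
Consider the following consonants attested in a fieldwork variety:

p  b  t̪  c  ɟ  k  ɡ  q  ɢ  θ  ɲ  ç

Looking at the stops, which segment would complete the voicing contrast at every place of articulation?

/d̪/

Voiceless: /p/ (bilabial), /t̪/ (dental), /c/ (palatal), /k/ (velar), /q/ (uvular).
Voiced: /b/ (bilabial), /ɟ/ (palatal), /ɡ/ (velar), /ɢ/ (uvular).
The dental row has no voiced member, so the gap is the voiced dental stop /d̪/.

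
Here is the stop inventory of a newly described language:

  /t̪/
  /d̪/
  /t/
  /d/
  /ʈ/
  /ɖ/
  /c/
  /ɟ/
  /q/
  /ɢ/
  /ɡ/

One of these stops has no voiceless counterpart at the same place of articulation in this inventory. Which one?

/ɡ/

Dental: /t̪/ ~ /d̪/
Alveolar: /t/ ~ /d/
Retroflex: /ʈ/ ~ /ɖ/
Palatal: /c/ ~ /ɟ/
Uvular: /q/ ~ /ɢ/
Velar: only /ɡ/ (voiced); no voiceless partner.
So /ɡ/ is the unpaired segment.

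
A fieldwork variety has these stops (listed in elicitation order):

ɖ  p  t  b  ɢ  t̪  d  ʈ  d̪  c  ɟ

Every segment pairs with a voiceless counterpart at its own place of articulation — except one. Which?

Bilabial: /p/ ~ /b/
Dental: /t̪/ ~ /d̪/
Alveolar: /t/ ~ /d/
Retroflex: /ʈ/ ~ /ɖ/
Palatal: /c/ ~ /ɟ/
Uvular: only /ɢ/ (voiced); no voiceless partner.
So /ɢ/ is the unpaired segment.

/ɢ/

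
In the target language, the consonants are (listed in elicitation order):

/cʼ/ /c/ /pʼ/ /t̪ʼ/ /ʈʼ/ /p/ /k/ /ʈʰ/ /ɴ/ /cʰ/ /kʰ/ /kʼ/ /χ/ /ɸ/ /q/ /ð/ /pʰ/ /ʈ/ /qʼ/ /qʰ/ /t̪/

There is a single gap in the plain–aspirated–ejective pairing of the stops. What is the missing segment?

/t̪ʰ/

Plain: /p/ (bilabial), /t̪/ (dental), /ʈ/ (retroflex), /c/ (palatal), /k/ (velar), /q/ (uvular).
Aspirated: /pʰ/ (bilabial), /ʈʰ/ (retroflex), /cʰ/ (palatal), /kʰ/ (velar), /qʰ/ (uvular).
Ejective: /pʼ/ (bilabial), /t̪ʼ/ (dental), /ʈʼ/ (retroflex), /cʼ/ (palatal), /kʼ/ (velar), /qʼ/ (uvular).
The dental row has no aspirated member, so the gap is the aspirated dental stop /t̪ʰ/.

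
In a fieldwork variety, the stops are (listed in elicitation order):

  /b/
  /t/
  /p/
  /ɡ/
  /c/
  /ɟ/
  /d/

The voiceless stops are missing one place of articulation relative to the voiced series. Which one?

place of articulation  voiceless  voiced  
bilabial          p         b       
alveolar          t         d       
palatal           c         ɟ       
velar             —         ɡ       
Every place of articulation has a voiceless member except velar, where /k/ would be expected.

velar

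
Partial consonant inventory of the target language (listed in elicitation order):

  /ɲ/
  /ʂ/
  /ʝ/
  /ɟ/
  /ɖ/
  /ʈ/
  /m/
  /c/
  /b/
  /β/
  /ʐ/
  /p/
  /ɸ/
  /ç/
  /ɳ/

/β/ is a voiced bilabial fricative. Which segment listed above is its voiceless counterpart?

/ɸ/

The voiceless counterpart is a voiceless bilabial fricative — in this inventory, /ɸ/.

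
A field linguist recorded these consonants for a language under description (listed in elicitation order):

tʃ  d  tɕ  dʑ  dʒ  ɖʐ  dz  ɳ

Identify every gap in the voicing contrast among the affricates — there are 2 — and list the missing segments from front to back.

place of articulation  voiceless  voiced  
alveolar          —         dz      
postalveolar      tʃ        dʒ      
retroflex         —         ɖʐ      
alveolo-palatal   tɕ        dʑ      
Gaps, from front to back: alveolar lacks voiceless (/ts/); retroflex lacks voiceless (/ʈʂ/).

/ts/, /ʈʂ/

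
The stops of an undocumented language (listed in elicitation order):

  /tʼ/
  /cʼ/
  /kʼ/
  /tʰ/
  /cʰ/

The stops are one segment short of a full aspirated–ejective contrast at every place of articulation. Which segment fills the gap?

Aspirated: /tʰ/ (alveolar), /cʰ/ (palatal).
Ejective: /tʼ/ (alveolar), /cʼ/ (palatal), /kʼ/ (velar).
The velar row has no aspirated member, so the gap is the aspirated velar stop /kʰ/.

/kʰ/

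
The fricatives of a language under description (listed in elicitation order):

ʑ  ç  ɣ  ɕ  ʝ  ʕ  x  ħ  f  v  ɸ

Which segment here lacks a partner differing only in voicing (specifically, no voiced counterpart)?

Labiodental: /f/ ~ /v/
Alveolo-palatal: /ɕ/ ~ /ʑ/
Palatal: /ç/ ~ /ʝ/
Velar: /x/ ~ /ɣ/
Pharyngeal: /ħ/ ~ /ʕ/
Bilabial: only /ɸ/ (voiceless); no voiced partner.
So /ɸ/ is the unpaired segment.

/ɸ/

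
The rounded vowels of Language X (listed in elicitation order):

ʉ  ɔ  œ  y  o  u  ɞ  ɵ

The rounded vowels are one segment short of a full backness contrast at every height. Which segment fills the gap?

/ø/

height            front     central   back    
high              y         ʉ         u       
high-mid          —         ɵ         o       
low-mid           œ         ɞ         ɔ       
The high-mid row has no front member, so the gap is the high-mid front rounded vowel /ø/.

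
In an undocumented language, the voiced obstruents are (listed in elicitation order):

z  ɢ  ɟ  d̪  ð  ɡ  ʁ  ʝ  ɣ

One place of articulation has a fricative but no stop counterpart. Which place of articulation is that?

dental: stop /d̪/, fricative /ð/.
alveolar: stop —, fricative /z/.
palatal: stop /ɟ/, fricative /ʝ/.
velar: stop /ɡ/, fricative /ɣ/.
uvular: stop /ɢ/, fricative /ʁ/.
Every place of articulation has a stop member except alveolar, where /d/ would be expected.

alveolar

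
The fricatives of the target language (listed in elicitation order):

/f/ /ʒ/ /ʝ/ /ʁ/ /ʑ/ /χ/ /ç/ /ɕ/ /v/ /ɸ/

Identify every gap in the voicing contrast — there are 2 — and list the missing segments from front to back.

bilabial: voiceless /ɸ/, voiced —.
labiodental: voiceless /f/, voiced /v/.
postalveolar: voiceless —, voiced /ʒ/.
alveolo-palatal: voiceless /ɕ/, voiced /ʑ/.
palatal: voiceless /ç/, voiced /ʝ/.
uvular: voiceless /χ/, voiced /ʁ/.
Gaps, from front to back: bilabial lacks voiced (/β/); postalveolar lacks voiceless (/ʃ/).

/β/, /ʃ/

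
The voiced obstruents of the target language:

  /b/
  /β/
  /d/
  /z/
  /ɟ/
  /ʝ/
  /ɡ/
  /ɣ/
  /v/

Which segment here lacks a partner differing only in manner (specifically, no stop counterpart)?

/v/

Bilabial: /b/ ~ /β/
Alveolar: /d/ ~ /z/
Palatal: /ɟ/ ~ /ʝ/
Velar: /ɡ/ ~ /ɣ/
Labiodental: only /v/ (fricative); no stop partner.
So /v/ is the unpaired segment.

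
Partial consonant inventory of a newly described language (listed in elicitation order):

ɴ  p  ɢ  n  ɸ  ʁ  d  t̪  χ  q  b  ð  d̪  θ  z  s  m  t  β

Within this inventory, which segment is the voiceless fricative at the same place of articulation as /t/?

/t/ is a voiceless alveolar stop.
The voiceless fricative at the same place is a voiceless alveolar fricative — in this inventory, /s/.

/s/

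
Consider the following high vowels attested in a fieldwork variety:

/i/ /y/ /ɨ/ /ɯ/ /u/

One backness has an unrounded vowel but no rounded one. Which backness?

central

backness          unrounded  rounded 
front             i         y       
central           ɨ         —       
back              ɯ         u       
Every backness has a rounded member except central, where /ʉ/ would be expected.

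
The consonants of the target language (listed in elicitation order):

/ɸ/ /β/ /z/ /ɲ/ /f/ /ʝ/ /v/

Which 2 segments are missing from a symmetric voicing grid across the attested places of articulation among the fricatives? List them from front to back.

/s/, /ç/

place of articulation  voiceless  voiced  
bilabial          ɸ         β       
labiodental       f         v       
alveolar          —         z       
palatal           —         ʝ       
Gaps, from front to back: alveolar lacks voiceless (/s/); palatal lacks voiceless (/ç/).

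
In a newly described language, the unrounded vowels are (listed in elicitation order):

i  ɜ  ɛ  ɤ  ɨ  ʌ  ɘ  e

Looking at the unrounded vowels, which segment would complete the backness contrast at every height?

high: front /i/, central /ɨ/, back —.
high-mid: front /e/, central /ɘ/, back /ɤ/.
low-mid: front /ɛ/, central /ɜ/, back /ʌ/.
The high row has no back member, so the gap is the high back unrounded vowel /ɯ/.

/ɯ/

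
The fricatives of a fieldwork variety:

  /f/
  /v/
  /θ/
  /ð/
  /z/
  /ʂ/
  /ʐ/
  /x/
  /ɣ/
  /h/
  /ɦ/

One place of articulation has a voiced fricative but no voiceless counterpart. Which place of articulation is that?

alveolar

Voiceless: /f/ (labiodental), /θ/ (dental), /ʂ/ (retroflex), /x/ (velar), /h/ (glottal).
Voiced: /v/ (labiodental), /ð/ (dental), /z/ (alveolar), /ʐ/ (retroflex), /ɣ/ (velar), /ɦ/ (glottal).
Every place of articulation has a voiceless member except alveolar, where /s/ would be expected.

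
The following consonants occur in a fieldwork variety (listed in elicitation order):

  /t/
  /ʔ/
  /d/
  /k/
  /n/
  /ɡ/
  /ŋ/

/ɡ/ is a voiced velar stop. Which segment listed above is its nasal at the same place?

/ŋ/

The nasal at the same place is a velar nasal — in this inventory, /ŋ/.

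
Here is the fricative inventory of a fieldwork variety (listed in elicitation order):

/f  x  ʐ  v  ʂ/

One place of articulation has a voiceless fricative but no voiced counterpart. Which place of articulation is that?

place of articulation  voiceless  voiced  
labiodental       f         v       
retroflex         ʂ         ʐ       
velar             x         —       
Every place of articulation has a voiced member except velar, where /ɣ/ would be expected.

velar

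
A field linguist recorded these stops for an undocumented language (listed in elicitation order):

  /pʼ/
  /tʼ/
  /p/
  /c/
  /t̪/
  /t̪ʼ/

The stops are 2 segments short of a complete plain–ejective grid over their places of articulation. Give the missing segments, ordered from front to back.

/t/, /cʼ/

bilabial: plain /p/, ejective /pʼ/.
dental: plain /t̪/, ejective /t̪ʼ/.
alveolar: plain —, ejective /tʼ/.
palatal: plain /c/, ejective —.
Gaps, from front to back: alveolar lacks plain (/t/); palatal lacks ejective (/cʼ/).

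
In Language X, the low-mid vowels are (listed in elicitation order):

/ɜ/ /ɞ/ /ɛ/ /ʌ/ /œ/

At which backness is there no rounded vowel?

front: unrounded /ɛ/, rounded /œ/.
central: unrounded /ɜ/, rounded /ɞ/.
back: unrounded /ʌ/, rounded —.
Every backness has a rounded member except back, where /ɔ/ would be expected.

back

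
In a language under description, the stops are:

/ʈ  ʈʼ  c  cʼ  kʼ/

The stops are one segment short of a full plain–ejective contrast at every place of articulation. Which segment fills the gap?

/k/

Plain: /ʈ/ (retroflex), /c/ (palatal).
Ejective: /ʈʼ/ (retroflex), /cʼ/ (palatal), /kʼ/ (velar).
The velar row has no plain member, so the gap is the plain velar stop /k/.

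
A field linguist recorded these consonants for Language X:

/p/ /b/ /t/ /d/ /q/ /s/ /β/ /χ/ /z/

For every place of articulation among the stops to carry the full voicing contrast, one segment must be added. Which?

bilabial: voiceless /p/, voiced /b/.
alveolar: voiceless /t/, voiced /d/.
uvular: voiceless /q/, voiced —.
The uvular row has no voiced member, so the gap is the voiced uvular stop /ɢ/.

/ɢ/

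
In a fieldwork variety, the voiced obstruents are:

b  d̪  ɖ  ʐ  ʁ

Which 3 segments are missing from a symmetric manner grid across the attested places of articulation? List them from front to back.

Stop: /b/ (bilabial), /d̪/ (dental), /ɖ/ (retroflex).
Fricative: /ʐ/ (retroflex), /ʁ/ (uvular).
Gaps, from front to back: bilabial lacks fricative (/β/); dental lacks fricative (/ð/); uvular lacks stop (/ɢ/).

/β/, /ð/, /ɢ/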